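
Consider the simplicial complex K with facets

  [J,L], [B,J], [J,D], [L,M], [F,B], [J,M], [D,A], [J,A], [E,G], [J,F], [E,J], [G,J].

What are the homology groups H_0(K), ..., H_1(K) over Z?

H_0 = Z,  H_1 = Z^4.

K has 9 vertices, 12 edges.
rank ∂_0 = 0, rank ∂_1 = 8 ⇒ b_0 = 9 − 0 − 8 = 1; all invariant factors of ∂_1 are 1 so no torsion. So H_0 = Z.
rank ∂_1 = 8, rank ∂_2 = 0 ⇒ b_1 = 12 − 8 − 0 = 4. So H_1 = Z^4.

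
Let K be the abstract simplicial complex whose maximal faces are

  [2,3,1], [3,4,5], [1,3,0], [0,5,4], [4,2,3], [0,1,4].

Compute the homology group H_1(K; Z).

H_1 ≅ Z.

Take the total order 0 < 1 < 2 < 3 < 4 < 5 on the vertex set. Then K (dimension 2) consists of the simplices:

  0-simplices (6): [0], [1], [2], [3], [4], [5]
  1-simplices (12): [0,1], [0,3], [0,4], [0,5], [1,2], [1,3], [1,4], [2,3], [2,4], [3,4], [3,5], [4,5]
  2-simplices (6): [0,1,3], [0,1,4], [0,4,5], [1,2,3], [2,3,4], [3,4,5]

so the chain groups are C_0 ≅ Z^6, C_1 ≅ Z^12, C_2 ≅ Z^6.

Boundary ∂_1: C_1 → C_0 is given by ∂[p,q] = [q] − [p]. For instance
  ∂[0,5] = [5] − [0].
The resulting 6×12 matrix has rank 5, and its Smith normal form has invariant factors (1,1,1,1,1).

∂_2: C_2 → C_1 sends each 2-simplex [p,q,r] to [q,r] − [p,r] + [p,q]. For instance
  ∂[3,4,5] = [4,5] − [3,5] + [3,4],
  ∂[1,2,3] = [2,3] − [1,3] + [1,2].
This gives a 12×6 integer matrix of rank 6; reducing to Smith normal form yields diagonal entries (1,1,1,1,1,1).

Computing H_k = (kernel of ∂_k) / (image of ∂_{k+1}):

  H_1: rank ker ∂_1 − rank ∂_2 = (12 − 5) − 6 = 1, and the invariant factors of ∂_2 are all 1, so H_1 = Z.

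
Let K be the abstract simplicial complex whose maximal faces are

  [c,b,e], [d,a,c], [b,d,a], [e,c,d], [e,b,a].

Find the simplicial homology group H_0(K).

H_0 = Z.

We work with the vertex ordering a < b < c < d < e. The simplices of K, each written with vertices in increasing order, are:

  0-simplices (5): a, b, c, d, e
  1-simplices (10): ab, ac, ad, ae, bc, bd, be, cd, ce, de
  2-simplices (5): abd, abe, acd, bce, cde

giving chain groups C_0 ≅ Z^5, C_1 ≅ Z^10, C_2 ≅ Z^5.

Boundary ∂_1: C_1 → C_0 is given by ∂[p,q] = [q] − [p]. For instance
  ∂ad = d − a.
As a 5×10 matrix over Z this has rank 4, with invariant factors (1,1,1,1).

The boundary map ∂_2: C_2 → C_1 sends each 2-simplex [p,q,r] to [q,r] − [p,r] + [p,q]. For instance
  ∂acd = cd − ad + ac,
  ∂bce = ce − be + bc.
As a 10×5 matrix over Z this has rank 5, with invariant factors (1,1,1,1,1).

Now H_k = ker ∂_k / im ∂_{k+1}, so:

  H_0: rank C_0 − rank ∂_1 = 5 − 4 = 1, and the invariant factors of ∂_1 are all 1, so H_0 = Z.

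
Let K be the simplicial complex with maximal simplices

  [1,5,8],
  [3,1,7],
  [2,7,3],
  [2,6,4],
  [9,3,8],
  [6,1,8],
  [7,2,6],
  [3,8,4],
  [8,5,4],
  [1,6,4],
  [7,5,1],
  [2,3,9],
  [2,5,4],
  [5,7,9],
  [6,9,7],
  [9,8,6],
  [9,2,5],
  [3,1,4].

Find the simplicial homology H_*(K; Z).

H_0 ≅ Z,  H_1 ≅ Z × Z/2,  H_2 = 0.

Order the vertices as 1 < 2 < 3 < 4 < 5 < 6 < 7 < 8 < 9. Listing each simplex with vertices in this order, K has dimension 2 with simplices:

  0-simplices (9): [1], [2], [3], [4], [5], [6], [7], [8], [9]
  1-simplices (27): (27 of them)
  2-simplices (18): [1,3,4], [1,3,7], [1,4,6], [1,5,7], [1,5,8], [1,6,8], [2,3,7], [2,3,9], [2,4,5], [2,4,6], [2,5,9], [2,6,7], [3,4,8], [3,8,9], [4,5,8], [5,7,9], [6,7,9], [6,8,9]

Hence C_0 ≅ Z^9, C_1 ≅ Z^27, C_2 ≅ Z^18.

Boundary ∂_1: C_1 → C_0 is given by ∂[p,q] = [q] − [p]. For instance
  ∂[6,7] = [7] − [6].
This gives a 9×27 integer matrix of rank 8; reducing to Smith normal form yields diagonal entries (1,1,1,1,1,1,1,1).

The boundary map ∂_2: C_2 → C_1 sends each 2-simplex [p,q,r] to [q,r] − [p,r] + [p,q]. For instance
  ∂[1,3,4] = [3,4] − [1,4] + [1,3],
  ∂[4,5,8] = [5,8] − [4,8] + [4,5].
The resulting 27×18 matrix has rank 18, and its Smith normal form has invariant factors (1,1,1,1,1,1,1,1,1,1,1,1,1,1,1,1,1,2).

Computing H_k = (kernel of ∂_k) / (image of ∂_{k+1}):

  H_0: rank C_0 − rank ∂_1 = 9 − 8 = 1, and the invariant factors of ∂_1 are all 1, so H_0 = Z.
  H_1: rank ker ∂_1 − rank ∂_2 = (27 − 8) − 18 = 1, and ∂_2 has invariant factor 2 > 1, so H_1 = Z × Z/2.
  H_2: rank ker ∂_2 − rank ∂_3 = (18 − 18) − 0 = 0, and there is no ∂_3, so H_2 = 0.

(K is a triangulation of the Klein bottle.)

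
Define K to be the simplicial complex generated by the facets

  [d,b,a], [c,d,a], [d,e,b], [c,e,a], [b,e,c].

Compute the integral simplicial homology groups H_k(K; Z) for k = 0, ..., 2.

K has 5 vertices, 10 edges, 5 triangles.
rank ∂_0 = 0, rank ∂_1 = 4 ⇒ b_0 = 5 − 0 − 4 = 1; all invariant factors of ∂_1 are 1 so no torsion. So H_0 = Z.
rank ∂_1 = 4, rank ∂_2 = 5 ⇒ b_1 = 10 − 4 − 5 = 1; all invariant factors of ∂_2 are 1 so no torsion. So H_1 = Z.
rank ∂_2 = 5, rank ∂_3 = 0 ⇒ b_2 = 5 − 5 − 0 = 0. So H_2 = 0.

H_0 ≅ Z,  H_1 ≅ Z,  H_2 = 0.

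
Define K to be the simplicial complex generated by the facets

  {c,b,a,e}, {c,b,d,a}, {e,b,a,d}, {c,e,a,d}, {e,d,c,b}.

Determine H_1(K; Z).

H_1 ≅ 0.

We work with the vertex ordering a < b < c < d < e. The simplices of K, each written with vertices in increasing order, are:

  0-simplices (5): a, b, c, d, e
  1-simplices (10): ab, ac, ad, ae, bc, bd, be, cd, ce, de
  2-simplices (10): abc, abd, abe, acd, ace, ade, bcd, bce, bde, cde
  3-simplices (5): abcd, abce, abde, acde, bcde

so the chain groups are C_0 ≅ Z^5, C_1 ≅ Z^10, C_2 ≅ Z^10, C_3 ≅ Z^5.

The boundary map ∂_1: C_1 → C_0 maps an edge to its endpoints' difference, ∂[p,q] = q − p. For instance
  ∂ad = d − a.
The 5×10 boundary matrix has rank 4 and Smith normal form diag(1,1,1,1).

Boundary ∂_2: C_2 → C_1 acts by ∂[p,q,r] = [q,r] − [p,r] + [p,q]. For instance
  ∂abe = be − ae + ab,
  ∂bce = ce − be + bc.
This gives a 10×10 integer matrix of rank 6; reducing to Smith normal form yields diagonal entries (1,1,1,1,1,1).

The boundary map ∂_3: C_3 → C_2 sends each 3-simplex σ to the alternating sum Σ_i (−1)^i (σ with its i-th vertex removed). For instance
  ∂acde = cde − ade + ace − acd,
  ∂abcd = bcd − acd + abd − abc.
The 10×5 boundary matrix has rank 4 and Smith normal form diag(1,1,1,1).

Now H_k = ker ∂_k / im ∂_{k+1}, so:

  H_1: rank ker ∂_1 − rank ∂_2 = (10 − 4) − 6 = 0, and the invariant factors of ∂_2 are all 1, so H_1 = 0.

(K is a triangulation of the 3-sphere S^3.)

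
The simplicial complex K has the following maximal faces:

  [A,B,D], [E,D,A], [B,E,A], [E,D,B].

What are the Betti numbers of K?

We work with the vertex ordering A < B < D < E. The simplices of K, each written with vertices in increasing order, are:

  0-simplices (4): A, B, D, E
  1-simplices (6): AB, AD, AE, BD, BE, DE
  2-simplices (4): ABD, ABE, ADE, BDE

giving chain groups C_0 ≅ Z^4, C_1 ≅ Z^6, C_2 ≅ Z^4.

Boundary ∂_1: C_1 → C_0 maps an edge to its endpoints' difference, ∂[p,q] = q − p. For instance
  ∂AE = E − A.
The resulting 4×6 matrix has rank 3, and its Smith normal form has invariant factors (1,1,1).

∂_2: C_2 → C_1 maps a triangle to the signed sum of its edges. For instance
  ∂ABD = BD − AD + AB,
  ∂ABE = BE − AE + AB.
The resulting 6×4 matrix has rank 3, and its Smith normal form has invariant factors (1,1,1).

Reading off H_k = ker ∂_k / im ∂_{k+1}:

  H_0: rank C_0 − rank ∂_1 = 4 − 3 = 1, and the invariant factors of ∂_1 are all 1, so H_0 = Z.
  H_1: rank ker ∂_1 − rank ∂_2 = (6 − 3) − 3 = 0, and the invariant factors of ∂_2 are all 1, so H_1 = 0.
  H_2: rank ker ∂_2 − rank ∂_3 = (4 − 3) − 0 = 1, and there is no ∂_3, so H_2 = Z.

As a check, the Euler characteristic is 4 − 6 + 4 = 2, which agrees with 1 − 0 + 1 = 2.

Hence the Betti numbers are b_0 = 1, b_1 = 0, b_2 = 1.

b_0 = 1, b_1 = 0, b_2 = 1.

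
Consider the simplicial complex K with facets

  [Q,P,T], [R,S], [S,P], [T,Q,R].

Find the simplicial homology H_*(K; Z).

Fix the vertex order P < Q < R < S < T and write every simplex with vertices in increasing order. Then dim K = 2 and the simplices of K are:

  0-simplices (5): P, Q, R, S, T
  1-simplices (7): PQ, PS, PT, QR, QT, RS, RT
  2-simplices (2): PQT, QRT

so the chain groups are C_0 ≅ Z^5, C_1 ≅ Z^7, C_2 ≅ Z^2.

The boundary map ∂_1: C_1 → C_0 sends each edge [p,q] (with p < q) to q − p. For instance
  ∂QT = T − Q.
As a 5×7 matrix over Z this has rank 4, with invariant factors (1,1,1,1).

∂_2: C_2 → C_1 acts by ∂[p,q,r] = [q,r] − [p,r] + [p,q]. For instance
  ∂QRT = RT − QT + QR,
  ∂PQT = QT − PT + PQ.
The 7×2 boundary matrix has rank 2 and Smith normal form diag(1,1).

Reading off H_k = ker ∂_k / im ∂_{k+1}:

  H_0: rank C_0 − rank ∂_1 = 5 − 4 = 1, and the invariant factors of ∂_1 are all 1, so H_0 ≅ Z.
  H_1: rank ker ∂_1 − rank ∂_2 = (7 − 4) − 2 = 1, and the invariant factors of ∂_2 are all 1, so H_1 ≅ Z.
  H_2: rank ker ∂_2 − rank ∂_3 = (2 − 2) − 0 = 0, and there is no ∂_3, so H_2 ≅ 0.

H_0 = Z,  H_1 = Z,  H_2 = 0.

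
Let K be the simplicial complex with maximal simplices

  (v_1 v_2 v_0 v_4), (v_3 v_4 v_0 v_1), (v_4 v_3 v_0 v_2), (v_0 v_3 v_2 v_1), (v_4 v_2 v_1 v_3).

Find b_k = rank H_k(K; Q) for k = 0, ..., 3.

b_0 = 1, b_1 = 0, b_2 = 0, b_3 = 1.

K has 5 vertices, 10 edges, 10 triangles, 5 3-simplices.
rank ∂_0 = 0, rank ∂_1 = 4 ⇒ b_0 = 5 − 0 − 4 = 1; all invariant factors of ∂_1 are 1 so no torsion. So H_0 ≅ Z.
rank ∂_1 = 4, rank ∂_2 = 6 ⇒ b_1 = 10 − 4 − 6 = 0; all invariant factors of ∂_2 are 1 so no torsion. So H_1 ≅ 0.
rank ∂_2 = 6, rank ∂_3 = 4 ⇒ b_2 = 10 − 6 − 4 = 0; all invariant factors of ∂_3 are 1 so no torsion. So H_2 ≅ 0.
rank ∂_3 = 4, rank ∂_4 = 0 ⇒ b_3 = 5 − 4 − 0 = 1. So H_3 ≅ Z.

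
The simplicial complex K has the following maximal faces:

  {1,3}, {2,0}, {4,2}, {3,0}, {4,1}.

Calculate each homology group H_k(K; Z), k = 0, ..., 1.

K has 5 vertices, 5 edges.
rank ∂_0 = 0, rank ∂_1 = 4 ⇒ b_0 = 5 − 0 − 4 = 1; all invariant factors of ∂_1 are 1 so no torsion. So H_0 ≅ Z.
rank ∂_1 = 4, rank ∂_2 = 0 ⇒ b_1 = 5 − 4 − 0 = 1. So H_1 ≅ Z.

H_0 ≅ Z,  H_1 ≅ Z.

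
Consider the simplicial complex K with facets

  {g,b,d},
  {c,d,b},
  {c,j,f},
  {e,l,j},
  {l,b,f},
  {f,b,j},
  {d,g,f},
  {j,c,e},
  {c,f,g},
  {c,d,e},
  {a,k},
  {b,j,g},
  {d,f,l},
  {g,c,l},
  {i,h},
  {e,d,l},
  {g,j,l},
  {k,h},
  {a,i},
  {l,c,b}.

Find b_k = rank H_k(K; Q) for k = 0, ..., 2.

b_0 = 2, b_1 = 3, b_2 = 1.

Fix the vertex order a < b < c < d < e < f < g < h < i < j < k < l and write every simplex with vertices in increasing order. Then dim K = 2 and the simplices of K are:

  0-simplices (12): a, b, c, d, e, f, g, h, i, j, k, l
  1-simplices (28): ai, ak, bc, bd, bf, bg, bj, bl, cd, ce, cf, cg, cj, cl, de, df, dg, dl, ej, el, fg, fj, fl, gj, gl, hi, hk, jl
  2-simplices (16): bcd, bcl, bdg, bfj, bfl, bgj, cde, cej, cfg, cfj, cgl, del, dfg, dfl, ejl, gjl

giving chain groups C_0 ≅ Z^12, C_1 ≅ Z^28, C_2 ≅ Z^16.

The boundary map ∂_1: C_1 → C_0 sends each edge [p,q] (with p < q) to q − p.
The 12×28 boundary matrix has rank 10 and Smith normal form diag(1,1,1,1,1,1,1,1,1,1).

Boundary ∂_2: C_2 → C_1 maps a triangle to the signed sum of its edges. For instance
  ∂cfj = fj − cj + cf,
  ∂cej = ej − cj + ce.
The 28×16 boundary matrix has rank 15 and Smith normal form diag(1,1,1,1,1,1,1,1,1,1,1,1,1,1,1).

From H_k ≅ ker(∂_k) / im(∂_{k+1}) we obtain:

  H_0: rank C_0 − rank ∂_1 = 12 − 10 = 2, and the invariant factors of ∂_1 are all 1, so H_0 ≅ Z^2.
  H_1: rank ker ∂_1 − rank ∂_2 = (28 − 10) − 15 = 3, and the invariant factors of ∂_2 are all 1, so H_1 ≅ Z^3.
  H_2: rank ker ∂_2 − rank ∂_3 = (16 − 15) − 0 = 1, and there is no ∂_3, so H_2 ≅ Z.

As a check, the Euler characteristic is 12 − 28 + 16 = 0, which agrees with 2 − 3 + 1 = 0.
(K is a triangulation of the disjoint union of the torus T^2 and the circle S^1.)

Hence the Betti numbers are b_0 = 2, b_1 = 3, b_2 = 1.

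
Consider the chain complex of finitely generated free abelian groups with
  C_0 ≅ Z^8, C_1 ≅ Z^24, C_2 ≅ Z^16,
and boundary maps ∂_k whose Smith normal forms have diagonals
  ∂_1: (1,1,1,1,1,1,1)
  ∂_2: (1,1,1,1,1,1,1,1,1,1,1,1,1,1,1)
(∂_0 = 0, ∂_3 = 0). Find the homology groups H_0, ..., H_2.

H_0: b_0 = 8 − 0 − 7 = 1; torsion from ∂_1 factors > 1: none. So H_0 ≅ Z.
H_1: b_1 = 24 − 7 − 15 = 2; torsion from ∂_2 factors > 1: none. So H_1 ≅ Z^2.
H_2: b_2 = 16 − 15 − 0 = 1; torsion from ∂_3 factors > 1: none. So H_2 ≅ Z.

H_0 ≅ Z,  H_1 ≅ Z^2,  H_2 ≅ Z.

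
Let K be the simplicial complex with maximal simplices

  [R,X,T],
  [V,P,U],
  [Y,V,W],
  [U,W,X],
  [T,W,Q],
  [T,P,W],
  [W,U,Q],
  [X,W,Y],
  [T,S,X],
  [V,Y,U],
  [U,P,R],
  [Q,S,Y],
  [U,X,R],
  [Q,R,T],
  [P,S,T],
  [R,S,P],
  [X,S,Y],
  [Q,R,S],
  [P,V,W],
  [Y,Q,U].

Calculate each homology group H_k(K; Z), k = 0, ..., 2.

H_0 = Z,  H_1 = Z × Z/2,  H_2 = 0.

We work with the vertex ordering P < Q < R < S < T < U < V < W < X < Y. The simplices of K, each written with vertices in increasing order, are:

  0-simplices (10): P, Q, R, S, T, U, V, W, X, Y
  1-simplices (30): PR, PS, PT, PU, PV, PW, QR, QS, QT, QU, QW, QY, RS, RT, RU, RX, ST, SX, SY, TW, TX, UV, UW, UX, UY, VW, VY, WX, WY, XY
  2-simplices (20): PRS, PRU, PST, PTW, PUV, PVW, QRS, QRT, QSY, QTW, QUW, QUY, RTX, RUX, STX, SXY, UVY, UWX, VWY, WXY

giving chain groups C_0 ≅ Z^10, C_1 ≅ Z^30, C_2 ≅ Z^20.

The boundary map ∂_1: C_1 → C_0 is given by ∂[p,q] = [q] − [p]. For instance
  ∂QT = T − Q.
The resulting 10×30 matrix has rank 9, and its Smith normal form has invariant factors (1,1,1,1,1,1,1,1,1).

∂_2: C_2 → C_1 maps a triangle to the signed sum of its edges. For instance
  ∂QTW = TW − QW + QT,
  ∂PRU = RU − PU + PR.
The 30×20 boundary matrix has rank 20 and Smith normal form diag(1,1,1,1,1,1,1,1,1,1,1,1,1,1,1,1,1,1,1,2).

Reading off H_k = ker ∂_k / im ∂_{k+1}:

  H_0: rank C_0 − rank ∂_1 = 10 − 9 = 1, and the invariant factors of ∂_1 are all 1, so H_0 ≅ Z.
  H_1: rank ker ∂_1 − rank ∂_2 = (30 − 9) − 20 = 1, and ∂_2 has invariant factor 2 > 1, so H_1 ≅ Z × Z/2.
  H_2: rank ker ∂_2 − rank ∂_3 = (20 − 20) − 0 = 0, and there is no ∂_3, so H_2 ≅ 0.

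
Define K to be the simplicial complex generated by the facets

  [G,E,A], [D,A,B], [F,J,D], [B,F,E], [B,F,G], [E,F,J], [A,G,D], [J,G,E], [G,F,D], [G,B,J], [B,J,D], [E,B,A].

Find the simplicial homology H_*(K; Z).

H_0 = Z,  H_1 = Z_2,  H_2 = 0.

We work with the vertex ordering A < B < D < E < F < G < J. The simplices of K, each written with vertices in increasing order, are:

  0-simplices (7): A, B, D, E, F, G, J
  1-simplices (18): AB, AD, AE, AG, BD, BE, BF, BG, BJ, DF, DG, DJ, EF, EG, EJ, FG, FJ, GJ
  2-simplices (12): ABD, ABE, ADG, AEG, BDJ, BEF, BFG, BGJ, DFG, DFJ, EFJ, EGJ

Hence C_0 ≅ Z^7, C_1 ≅ Z^18, C_2 ≅ Z^12.

Boundary ∂_1: C_1 → C_0 sends each edge [p,q] (with p < q) to q − p.
This gives a 7×18 integer matrix of rank 6; reducing to Smith normal form yields diagonal entries (1,1,1,1,1,1).

Boundary ∂_2: C_2 → C_1 maps a triangle to the signed sum of its edges. For instance
  ∂BGJ = GJ − BJ + BG,
  ∂BDJ = DJ − BJ + BD.
The resulting 18×12 matrix has rank 12, and its Smith normal form has invariant factors (1,1,1,1,1,1,1,1,1,1,1,2).

From H_k ≅ ker(∂_k) / im(∂_{k+1}) we obtain:

  H_0: rank C_0 − rank ∂_1 = 7 − 6 = 1, and the invariant factors of ∂_1 are all 1, so H_0 = Z.
  H_1: rank ker ∂_1 − rank ∂_2 = (18 − 6) − 12 = 0, and ∂_2 has invariant factor 2 > 1, so H_1 = Z_2.
  H_2: rank ker ∂_2 − rank ∂_3 = (12 − 12) − 0 = 0, and there is no ∂_3, so H_2 = 0.

(K is a triangulation of the real projective plane RP^2.)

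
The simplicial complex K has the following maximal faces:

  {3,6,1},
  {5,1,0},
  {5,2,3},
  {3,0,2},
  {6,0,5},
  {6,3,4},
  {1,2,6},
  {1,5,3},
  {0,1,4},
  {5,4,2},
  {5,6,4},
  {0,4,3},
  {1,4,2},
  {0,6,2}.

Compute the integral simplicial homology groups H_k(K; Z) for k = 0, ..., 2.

H_0 ≅ Z,  H_1 ≅ Z^2,  H_2 ≅ Z.

Take the total order 0 < 1 < 2 < 3 < 4 < 5 < 6 on the vertex set. Then K (dimension 2) consists of the simplices:

  0-simplices (7): [0], [1], [2], [3], [4], [5], [6]
  1-simplices (21): [0,1], [0,2], [0,3], [0,4], [0,5], [0,6], [1,2], [1,3], [1,4], [1,5], [1,6], [2,3], [2,4], [2,5], [2,6], [3,4], [3,5], [3,6], [4,5], [4,6], [5,6]
  2-simplices (14): [0,1,4], [0,1,5], [0,2,3], [0,2,6], [0,3,4], [0,5,6], [1,2,4], [1,2,6], [1,3,5], [1,3,6], [2,3,5], [2,4,5], [3,4,6], [4,5,6]

so the chain groups are C_0 ≅ Z^7, C_1 ≅ Z^21, C_2 ≅ Z^14.

Boundary ∂_1: C_1 → C_0 sends each edge [p,q] (with p < q) to q − p.
This gives a 7×21 integer matrix of rank 6; reducing to Smith normal form yields diagonal entries (1,1,1,1,1,1).

Boundary ∂_2: C_2 → C_1 acts by ∂[p,q,r] = [q,r] − [p,r] + [p,q]. For instance
  ∂[0,2,6] = [2,6] − [0,6] + [0,2],
  ∂[1,2,4] = [2,4] − [1,4] + [1,2].
The resulting 21×14 matrix has rank 13, and its Smith normal form has invariant factors (1,1,1,1,1,1,1,1,1,1,1,1,1).

Reading off H_k = ker ∂_k / im ∂_{k+1}:

  H_0: rank C_0 − rank ∂_1 = 7 − 6 = 1, and the invariant factors of ∂_1 are all 1, so H_0 ≅ Z.
  H_1: rank ker ∂_1 − rank ∂_2 = (21 − 6) − 13 = 2, and the invariant factors of ∂_2 are all 1, so H_1 ≅ Z^2.
  H_2: rank ker ∂_2 − rank ∂_3 = (14 − 13) − 0 = 1, and there is no ∂_3, so H_2 ≅ Z.

(K is a triangulation of the torus T^2.)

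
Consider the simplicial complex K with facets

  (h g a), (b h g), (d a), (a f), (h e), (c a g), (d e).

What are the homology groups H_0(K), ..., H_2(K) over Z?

Order the vertices as a < b < c < d < e < f < g < h. Listing each simplex with vertices in this order, K has dimension 2 with simplices:

  0-simplices (8): a, b, c, d, e, f, g, h
  1-simplices (11): ac, ad, af, ag, ah, bg, bh, cg, de, eh, gh
  2-simplices (3): acg, agh, bgh

Hence C_0 ≅ Z^8, C_1 ≅ Z^11, C_2 ≅ Z^3.

The boundary map ∂_1: C_1 → C_0 maps an edge to its endpoints' difference, ∂[p,q] = q − p.
This gives a 8×11 integer matrix of rank 7; reducing to Smith normal form yields diagonal entries (1,1,1,1,1,1,1).

The boundary map ∂_2: C_2 → C_1 maps a triangle to the signed sum of its edges. For instance
  ∂acg = cg − ag + ac,
  ∂agh = gh − ah + ag.
This gives a 11×3 integer matrix of rank 3; reducing to Smith normal form yields diagonal entries (1,1,1).

Reading off H_k = ker ∂_k / im ∂_{k+1}:

  H_0: rank C_0 − rank ∂_1 = 8 − 7 = 1, and the invariant factors of ∂_1 are all 1, so H_0 = Z.
  H_1: rank ker ∂_1 − rank ∂_2 = (11 − 7) − 3 = 1, and the invariant factors of ∂_2 are all 1, so H_1 = Z.
  H_2: rank ker ∂_2 − rank ∂_3 = (3 − 3) − 0 = 0, and there is no ∂_3, so H_2 = 0.

H_0 ≅ Z,  H_1 ≅ Z,  H_2 = 0.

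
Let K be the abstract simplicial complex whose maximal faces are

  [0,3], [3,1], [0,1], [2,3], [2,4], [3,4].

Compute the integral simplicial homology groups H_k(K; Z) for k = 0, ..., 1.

Fix the vertex order 0 < 1 < 2 < 3 < 4 and write every simplex with vertices in increasing order. Then dim K = 1 and the simplices of K are:

  0-simplices (5): [0], [1], [2], [3], [4]
  1-simplices (6): [0,1], [0,3], [1,3], [2,3], [2,4], [3,4]

giving chain groups C_0 ≅ Z^5, C_1 ≅ Z^6.

∂_1: C_1 → C_0 maps an edge to its endpoints' difference, ∂[p,q] = q − p. For instance
  ∂[2,3] = [3] − [2].
This gives a 5×6 integer matrix of rank 4; reducing to Smith normal form yields diagonal entries (1,1,1,1).

Computing H_k = (kernel of ∂_k) / (image of ∂_{k+1}):

  H_0: rank C_0 − rank ∂_1 = 5 − 4 = 1, and the invariant factors of ∂_1 are all 1, so H_0 = Z.
  H_1: rank ker ∂_1 − rank ∂_2 = (6 − 4) − 0 = 2, and there is no ∂_2, so H_1 = Z^2.

As a check, the Euler characteristic is 5 − 6 = -1, which agrees with 1 − 2 = -1.

H_0 = Z,  H_1 = Z^2.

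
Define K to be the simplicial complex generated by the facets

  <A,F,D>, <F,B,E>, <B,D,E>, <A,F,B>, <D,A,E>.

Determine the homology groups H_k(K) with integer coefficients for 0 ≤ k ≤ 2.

We work with the vertex ordering A < B < D < E < F. The simplices of K, each written with vertices in increasing order, are:

  0-simplices (5): A, B, D, E, F
  1-simplices (10): AB, AD, AE, AF, BD, BE, BF, DE, DF, EF
  2-simplices (5): ABF, ADE, ADF, BDE, BEF

so the chain groups are C_0 ≅ Z^5, C_1 ≅ Z^10, C_2 ≅ Z^5.

∂_1: C_1 → C_0 is given by ∂[p,q] = [q] − [p].
The 5×10 boundary matrix has rank 4 and Smith normal form diag(1,1,1,1).

∂_2: C_2 → C_1 maps a triangle to the signed sum of its edges. For instance
  ∂BDE = DE − BE + BD,
  ∂ADE = DE − AE + AD.
The 10×5 boundary matrix has rank 5 and Smith normal form diag(1,1,1,1,1).

From H_k ≅ ker(∂_k) / im(∂_{k+1}) we obtain:

  H_0: rank C_0 − rank ∂_1 = 5 − 4 = 1, and the invariant factors of ∂_1 are all 1, so H_0 = Z.
  H_1: rank ker ∂_1 − rank ∂_2 = (10 − 4) − 5 = 1, and the invariant factors of ∂_2 are all 1, so H_1 = Z.
  H_2: rank ker ∂_2 − rank ∂_3 = (5 − 5) − 0 = 0, and there is no ∂_3, so H_2 = 0.

As a check, the Euler characteristic is 5 − 10 + 5 = 0, which agrees with 1 − 1 + 0 = 0.
(K is a triangulation of the Möbius band.)

H_0 ≅ Z,  H_1 ≅ Z,  H_2 = 0.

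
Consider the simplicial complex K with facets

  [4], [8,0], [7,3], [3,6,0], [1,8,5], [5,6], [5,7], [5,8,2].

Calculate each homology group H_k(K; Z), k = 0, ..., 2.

We work with the vertex ordering 0 < 1 < 2 < 3 < 4 < 5 < 6 < 7 < 8. The simplices of K, each written with vertices in increasing order, are:

  0-simplices (9): [0], [1], [2], [3], [4], [5], [6], [7], [8]
  1-simplices (12): [0,3], [0,6], [0,8], [1,5], [1,8], [2,5], [2,8], [3,6], [3,7], [5,6], [5,7], [5,8]
  2-simplices (3): [0,3,6], [1,5,8], [2,5,8]

so the chain groups are C_0 ≅ Z^9, C_1 ≅ Z^12, C_2 ≅ Z^3.

The boundary map ∂_1: C_1 → C_0 maps an edge to its endpoints' difference, ∂[p,q] = q − p.
The 9×12 boundary matrix has rank 7 and Smith normal form diag(1,1,1,1,1,1,1).

Boundary ∂_2: C_2 → C_1 sends each 2-simplex [p,q,r] to [q,r] − [p,r] + [p,q]. For instance
  ∂[2,5,8] = [5,8] − [2,8] + [2,5],
  ∂[0,3,6] = [3,6] − [0,6] + [0,3].
The 12×3 boundary matrix has rank 3 and Smith normal form diag(1,1,1).

From H_k ≅ ker(∂_k) / im(∂_{k+1}) we obtain:

  H_0: rank C_0 − rank ∂_1 = 9 − 7 = 2, and the invariant factors of ∂_1 are all 1, so H_0 = Z^2.
  H_1: rank ker ∂_1 − rank ∂_2 = (12 − 7) − 3 = 2, and the invariant factors of ∂_2 are all 1, so H_1 = Z^2.
  H_2: rank ker ∂_2 − rank ∂_3 = (3 − 3) − 0 = 0, and there is no ∂_3, so H_2 = 0.

As a check, the Euler characteristic is 9 − 12 + 3 = 0, which agrees with 2 − 2 + 0 = 0.

H_0 ≅ Z^2,  H_1 ≅ Z^2,  H_2 = 0.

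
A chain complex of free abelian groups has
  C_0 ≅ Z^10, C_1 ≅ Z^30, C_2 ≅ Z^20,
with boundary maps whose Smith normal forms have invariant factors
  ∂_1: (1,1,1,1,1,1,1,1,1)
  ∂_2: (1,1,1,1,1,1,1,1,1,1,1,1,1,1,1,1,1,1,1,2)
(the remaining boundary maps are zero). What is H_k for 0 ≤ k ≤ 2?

H_0 ≅ Z,  H_1 ≅ Z ⊕ Z/2,  H_2 = 0.

H_0: b_0 = 10 − 0 − 9 = 1; torsion from ∂_1 factors > 1: none. So H_0 ≅ Z.
H_1: b_1 = 30 − 9 − 20 = 1; torsion from ∂_2 factors > 1: [2]. So H_1 ≅ Z ⊕ Z/2.
H_2: b_2 = 20 − 20 − 0 = 0; torsion from ∂_3 factors > 1: none. So H_2 ≅ 0.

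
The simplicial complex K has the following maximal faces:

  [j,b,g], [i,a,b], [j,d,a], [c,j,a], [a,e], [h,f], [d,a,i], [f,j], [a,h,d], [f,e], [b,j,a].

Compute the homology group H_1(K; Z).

H_1 = Z^2.

We work with the vertex ordering a < b < c < d < e < f < g < h < i < j. The simplices of K, each written with vertices in increasing order, are:

  0-simplices (10): a, b, c, d, e, f, g, h, i, j
  1-simplices (18): ab, ac, ad, ae, ah, ai, aj, bg, bi, bj, cj, dh, di, dj, ef, fh, fj, gj
  2-simplices (7): abi, abj, acj, adh, adi, adj, bgj

Hence C_0 ≅ Z^10, C_1 ≅ Z^18, C_2 ≅ Z^7.

Boundary ∂_1: C_1 → C_0 sends each edge [p,q] (with p < q) to q − p. For instance
  ∂ad = d − a.
This gives a 10×18 integer matrix of rank 9; reducing to Smith normal form yields diagonal entries (1,1,1,1,1,1,1,1,1).

Boundary ∂_2: C_2 → C_1 acts by ∂[p,q,r] = [q,r] − [p,r] + [p,q]. For instance
  ∂adi = di − ai + ad,
  ∂bgj = gj − bj + bg.
As a 18×7 matrix over Z this has rank 7, with invariant factors (1,1,1,1,1,1,1).

From H_k ≅ ker(∂_k) / im(∂_{k+1}) we obtain:

  H_1: rank ker ∂_1 − rank ∂_2 = (18 − 9) − 7 = 2, and the invariant factors of ∂_2 are all 1, so H_1 ≅ Z^2.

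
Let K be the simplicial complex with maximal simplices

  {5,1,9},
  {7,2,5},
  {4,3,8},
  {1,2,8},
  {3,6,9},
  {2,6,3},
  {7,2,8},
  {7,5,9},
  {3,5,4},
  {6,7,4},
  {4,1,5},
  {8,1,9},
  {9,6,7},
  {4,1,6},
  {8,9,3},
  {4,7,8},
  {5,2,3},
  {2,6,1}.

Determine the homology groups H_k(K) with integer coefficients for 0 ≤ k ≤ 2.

H_0 = Z,  H_1 = Z^2,  H_2 = Z.

Take the total order 1 < 2 < 3 < 4 < 5 < 6 < 7 < 8 < 9 on the vertex set. Then K (dimension 2) consists of the simplices:

  0-simplices (9): [1], [2], [3], [4], [5], [6], [7], [8], [9]
  1-simplices (27): (27 of them)
  2-simplices (18): [1,2,6], [1,2,8], [1,4,5], [1,4,6], [1,5,9], [1,8,9], [2,3,5], [2,3,6], [2,5,7], [2,7,8], [3,4,5], [3,4,8], [3,6,9], [3,8,9], [4,6,7], [4,7,8], [5,7,9], [6,7,9]

so the chain groups are C_0 ≅ Z^9, C_1 ≅ Z^27, C_2 ≅ Z^18.

∂_1: C_1 → C_0 sends each edge [p,q] (with p < q) to q − p. For instance
  ∂[3,8] = [8] − [3].
As a 9×27 matrix over Z this has rank 8, with invariant factors (1,1,1,1,1,1,1,1).

The boundary map ∂_2: C_2 → C_1 maps a triangle to the signed sum of its edges. For instance
  ∂[4,6,7] = [6,7] − [4,7] + [4,6],
  ∂[2,3,5] = [3,5] − [2,5] + [2,3].
As a 27×18 matrix over Z this has rank 17, with invariant factors (1,1,1,1,1,1,1,1,1,1,1,1,1,1,1,1,1).

Computing H_k = (kernel of ∂_k) / (image of ∂_{k+1}):

  H_0: rank C_0 − rank ∂_1 = 9 − 8 = 1, and the invariant factors of ∂_1 are all 1, so H_0 ≅ Z.
  H_1: rank ker ∂_1 − rank ∂_2 = (27 − 8) − 17 = 2, and the invariant factors of ∂_2 are all 1, so H_1 ≅ Z^2.
  H_2: rank ker ∂_2 − rank ∂_3 = (18 − 17) − 0 = 1, and there is no ∂_3, so H_2 ≅ Z.

As a check, the Euler characteristic is 9 − 27 + 18 = 0, which agrees with 1 − 2 + 1 = 0.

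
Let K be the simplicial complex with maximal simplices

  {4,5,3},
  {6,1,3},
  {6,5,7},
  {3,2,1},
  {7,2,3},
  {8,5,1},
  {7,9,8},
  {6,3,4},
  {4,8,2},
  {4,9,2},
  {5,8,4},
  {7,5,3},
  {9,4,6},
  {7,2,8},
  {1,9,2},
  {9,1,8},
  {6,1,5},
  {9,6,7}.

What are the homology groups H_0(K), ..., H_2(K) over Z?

K has 9 vertices, 27 edges, 18 triangles.
rank ∂_0 = 0, rank ∂_1 = 8 ⇒ b_0 = 9 − 0 − 8 = 1; all invariant factors of ∂_1 are 1 so no torsion. So H_0 ≅ Z.
rank ∂_1 = 8, rank ∂_2 = 18 ⇒ b_1 = 27 − 8 − 18 = 1; ∂_2 has invariant factor(s) [2] giving torsion. So H_1 ≅ Z × Z/2.
rank ∂_2 = 18, rank ∂_3 = 0 ⇒ b_2 = 18 − 18 − 0 = 0. So H_2 ≅ 0.

H_0 = Z,  H_1 = Z × Z/2,  H_2 = 0.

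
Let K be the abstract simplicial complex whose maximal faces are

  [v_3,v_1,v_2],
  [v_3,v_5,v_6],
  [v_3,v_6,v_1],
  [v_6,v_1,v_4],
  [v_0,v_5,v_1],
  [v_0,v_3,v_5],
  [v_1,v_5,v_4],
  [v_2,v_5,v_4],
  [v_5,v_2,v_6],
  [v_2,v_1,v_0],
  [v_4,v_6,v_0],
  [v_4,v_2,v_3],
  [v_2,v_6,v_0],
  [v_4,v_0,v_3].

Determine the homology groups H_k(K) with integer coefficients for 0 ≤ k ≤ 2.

Fix the vertex order v_0 < v_1 < v_2 < v_3 < v_4 < v_5 < v_6 and write every simplex with vertices in increasing order. Then dim K = 2 and the simplices of K are:

  0-simplices (7): [v_0], [v_1], [v_2], [v_3], [v_4], [v_5], [v_6]
  1-simplices (21): (21 of them)
  2-simplices (14): (14 of them)

Hence C_0 ≅ Z^7, C_1 ≅ Z^21, C_2 ≅ Z^14.

∂_1: C_1 → C_0 maps an edge to its endpoints' difference, ∂[p,q] = q − p.
As a 7×21 matrix over Z this has rank 6, with invariant factors (1,1,1,1,1,1).

∂_2: C_2 → C_1 acts by ∂[p,q,r] = [q,r] − [p,r] + [p,q]. For instance
  ∂[v_0,v_4,v_6] = [v_4,v_6] − [v_0,v_6] + [v_0,v_4],
  ∂[v_2,v_4,v_5] = [v_4,v_5] − [v_2,v_5] + [v_2,v_4].
This gives a 21×14 integer matrix of rank 13; reducing to Smith normal form yields diagonal entries (1,1,1,1,1,1,1,1,1,1,1,1,1).

Now H_k = ker ∂_k / im ∂_{k+1}, so:

  H_0: rank C_0 − rank ∂_1 = 7 − 6 = 1, and the invariant factors of ∂_1 are all 1, so H_0 ≅ Z.
  H_1: rank ker ∂_1 − rank ∂_2 = (21 − 6) − 13 = 2, and the invariant factors of ∂_2 are all 1, so H_1 ≅ Z^2.
  H_2: rank ker ∂_2 − rank ∂_3 = (14 − 13) − 0 = 1, and there is no ∂_3, so H_2 ≅ Z.

H_0 = Z,  H_1 = Z^2,  H_2 = Z.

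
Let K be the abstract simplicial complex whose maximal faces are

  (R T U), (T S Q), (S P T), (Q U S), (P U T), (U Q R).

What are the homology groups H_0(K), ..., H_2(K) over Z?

Order the vertices as P < Q < R < S < T < U. Listing each simplex with vertices in this order, K has dimension 2 with simplices:

  0-simplices (6): P, Q, R, S, T, U
  1-simplices (12): PS, PT, PU, QR, QS, QT, QU, RT, RU, ST, SU, TU
  2-simplices (6): PST, PTU, QRU, QST, QSU, RTU

Hence C_0 ≅ Z^6, C_1 ≅ Z^12, C_2 ≅ Z^6.

The boundary map ∂_1: C_1 → C_0 is given by ∂[p,q] = [q] − [p].
The resulting 6×12 matrix has rank 5, and its Smith normal form has invariant factors (1,1,1,1,1).

∂_2: C_2 → C_1 acts by ∂[p,q,r] = [q,r] − [p,r] + [p,q]. For instance
  ∂QSU = SU − QU + QS,
  ∂QST = ST − QT + QS.
As a 12×6 matrix over Z this has rank 6, with invariant factors (1,1,1,1,1,1).

Reading off H_k = ker ∂_k / im ∂_{k+1}:

  H_0: rank C_0 − rank ∂_1 = 6 − 5 = 1, and the invariant factors of ∂_1 are all 1, so H_0 = Z.
  H_1: rank ker ∂_1 − rank ∂_2 = (12 − 5) − 6 = 1, and the invariant factors of ∂_2 are all 1, so H_1 = Z.
  H_2: rank ker ∂_2 − rank ∂_3 = (6 − 6) − 0 = 0, and there is no ∂_3, so H_2 = 0.

As a check, the Euler characteristic is 6 − 12 + 6 = 0, which agrees with 1 − 1 + 0 = 0.

H_0 ≅ Z,  H_1 ≅ Z,  H_2 = 0.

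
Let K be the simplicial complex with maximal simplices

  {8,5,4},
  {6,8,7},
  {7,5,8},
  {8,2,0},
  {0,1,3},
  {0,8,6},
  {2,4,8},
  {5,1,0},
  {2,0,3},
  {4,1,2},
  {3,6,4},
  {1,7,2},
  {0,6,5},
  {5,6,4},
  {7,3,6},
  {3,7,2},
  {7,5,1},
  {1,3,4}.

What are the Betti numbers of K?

b_0 = 1, b_1 = 1, b_2 = 0.

Order the vertices as 0 < 1 < 2 < 3 < 4 < 5 < 6 < 7 < 8. Listing each simplex with vertices in this order, K has dimension 2 with simplices:

  0-simplices (9): [0], [1], [2], [3], [4], [5], [6], [7], [8]
  1-simplices (27): (27 of them)
  2-simplices (18): [0,1,3], [0,1,5], [0,2,3], [0,2,8], [0,5,6], [0,6,8], [1,2,4], [1,2,7], [1,3,4], [1,5,7], [2,3,7], [2,4,8], [3,4,6], [3,6,7], [4,5,6], [4,5,8], [5,7,8], [6,7,8]

so the chain groups are C_0 ≅ Z^9, C_1 ≅ Z^27, C_2 ≅ Z^18.

The boundary map ∂_1: C_1 → C_0 maps an edge to its endpoints' difference, ∂[p,q] = q − p.
As a 9×27 matrix over Z this has rank 8, with invariant factors (1,1,1,1,1,1,1,1).

Boundary ∂_2: C_2 → C_1 acts by ∂[p,q,r] = [q,r] − [p,r] + [p,q]. For instance
  ∂[2,3,7] = [3,7] − [2,7] + [2,3],
  ∂[1,5,7] = [5,7] − [1,7] + [1,5].
This gives a 27×18 integer matrix of rank 18; reducing to Smith normal form yields diagonal entries (1,1,1,1,1,1,1,1,1,1,1,1,1,1,1,1,1,2).

Computing H_k = (kernel of ∂_k) / (image of ∂_{k+1}):

  H_0: rank C_0 − rank ∂_1 = 9 − 8 = 1, and the invariant factors of ∂_1 are all 1, so H_0 = Z.
  H_1: rank ker ∂_1 − rank ∂_2 = (27 − 8) − 18 = 1, and ∂_2 has invariant factor 2 > 1, so H_1 = Z ⊕ Z/2.
  H_2: rank ker ∂_2 − rank ∂_3 = (18 − 18) − 0 = 0, and there is no ∂_3, so H_2 = 0.

Hence the Betti numbers are b_0 = 1, b_1 = 1, b_2 = 0.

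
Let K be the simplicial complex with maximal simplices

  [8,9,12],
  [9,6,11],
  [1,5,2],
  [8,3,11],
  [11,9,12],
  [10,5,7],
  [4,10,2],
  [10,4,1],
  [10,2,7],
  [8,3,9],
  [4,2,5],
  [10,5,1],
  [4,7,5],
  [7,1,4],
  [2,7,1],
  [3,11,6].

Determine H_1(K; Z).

K has 12 vertices, 27 edges, 16 triangles.
rank ∂_1 = 10, rank ∂_2 = 16 ⇒ b_1 = 27 − 10 − 16 = 1; ∂_2 has invariant factor(s) [2] giving torsion. So H_1 = Z ⊕ Z_2.

H_1 ≅ Z ⊕ Z_2.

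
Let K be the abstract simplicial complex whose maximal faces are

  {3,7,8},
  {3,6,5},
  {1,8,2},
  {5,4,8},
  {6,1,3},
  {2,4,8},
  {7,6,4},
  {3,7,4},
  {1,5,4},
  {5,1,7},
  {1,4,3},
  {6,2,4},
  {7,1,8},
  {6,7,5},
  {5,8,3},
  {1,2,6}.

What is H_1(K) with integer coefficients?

We work with the vertex ordering 1 < 2 < 3 < 4 < 5 < 6 < 7 < 8. The simplices of K, each written with vertices in increasing order, are:

  0-simplices (8): [1], [2], [3], [4], [5], [6], [7], [8]
  1-simplices (24): (24 of them)
  2-simplices (16): [1,2,6], [1,2,8], [1,3,4], [1,3,6], [1,4,5], [1,5,7], [1,7,8], [2,4,6], [2,4,8], [3,4,7], [3,5,6], [3,5,8], [3,7,8], [4,5,8], [4,6,7], [5,6,7]

Hence C_0 ≅ Z^8, C_1 ≅ Z^24, C_2 ≅ Z^16.

Boundary ∂_1: C_1 → C_0 sends each edge [p,q] (with p < q) to q − p.
As a 8×24 matrix over Z this has rank 7, with invariant factors (1,1,1,1,1,1,1).

Boundary ∂_2: C_2 → C_1 acts by ∂[p,q,r] = [q,r] − [p,r] + [p,q]. For instance
  ∂[1,3,6] = [3,6] − [1,6] + [1,3],
  ∂[1,5,7] = [5,7] − [1,7] + [1,5].
The resulting 24×16 matrix has rank 15, and its Smith normal form has invariant factors (1,1,1,1,1,1,1,1,1,1,1,1,1,1,1).

From H_k ≅ ker(∂_k) / im(∂_{k+1}) we obtain:

  H_1: rank ker ∂_1 − rank ∂_2 = (24 − 7) − 15 = 2, and the invariant factors of ∂_2 are all 1, so H_1 ≅ Z^2.

H_1 ≅ Z^2.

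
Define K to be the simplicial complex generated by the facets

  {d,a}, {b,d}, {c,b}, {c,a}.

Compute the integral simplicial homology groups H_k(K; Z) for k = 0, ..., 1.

Take the total order a < b < c < d on the vertex set. Then K (dimension 1) consists of the simplices:

  0-simplices (4): a, b, c, d
  1-simplices (4): ac, ad, bc, bd

giving chain groups C_0 ≅ Z^4, C_1 ≅ Z^4.

Boundary ∂_1: C_1 → C_0 is given by ∂[p,q] = [q] − [p]. For instance
  ∂bd = d − b.
The resulting 4×4 matrix has rank 3, and its Smith normal form has invariant factors (1,1,1).

Computing H_k = (kernel of ∂_k) / (image of ∂_{k+1}):

  H_0: rank C_0 − rank ∂_1 = 4 − 3 = 1, and the invariant factors of ∂_1 are all 1, so H_0 = Z.
  H_1: rank ker ∂_1 − rank ∂_2 = (4 − 3) − 0 = 1, and there is no ∂_2, so H_1 = Z.

H_0 = Z,  H_1 = Z.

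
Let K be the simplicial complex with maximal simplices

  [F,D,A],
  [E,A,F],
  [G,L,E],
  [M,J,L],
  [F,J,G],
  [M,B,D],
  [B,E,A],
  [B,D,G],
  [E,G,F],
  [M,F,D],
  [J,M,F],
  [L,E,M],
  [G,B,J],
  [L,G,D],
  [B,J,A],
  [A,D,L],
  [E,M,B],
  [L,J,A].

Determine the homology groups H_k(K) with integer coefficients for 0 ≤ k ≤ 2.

K has 9 vertices, 27 edges, 18 triangles.
rank ∂_0 = 0, rank ∂_1 = 8 ⇒ b_0 = 9 − 0 − 8 = 1; all invariant factors of ∂_1 are 1 so no torsion. So H_0 ≅ Z.
rank ∂_1 = 8, rank ∂_2 = 17 ⇒ b_1 = 27 − 8 − 17 = 2; all invariant factors of ∂_2 are 1 so no torsion. So H_1 ≅ Z^2.
rank ∂_2 = 17, rank ∂_3 = 0 ⇒ b_2 = 18 − 17 − 0 = 1. So H_2 ≅ Z.

H_0 ≅ Z,  H_1 ≅ Z^2,  H_2 ≅ Z.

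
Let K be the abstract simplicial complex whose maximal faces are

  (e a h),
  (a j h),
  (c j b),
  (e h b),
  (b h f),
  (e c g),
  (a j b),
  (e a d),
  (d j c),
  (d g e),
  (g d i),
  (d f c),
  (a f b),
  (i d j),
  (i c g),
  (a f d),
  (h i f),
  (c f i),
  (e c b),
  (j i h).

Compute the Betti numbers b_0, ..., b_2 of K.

b_0 = 1, b_1 = 1, b_2 = 0.

We work with the vertex ordering a < b < c < d < e < f < g < h < i < j. The simplices of K, each written with vertices in increasing order, are:

  0-simplices (10): a, b, c, d, e, f, g, h, i, j
  1-simplices (30): ab, ad, ae, af, ah, aj, bc, be, bf, bh, bj, cd, ce, cf, cg, ci, cj, de, df, dg, di, dj, eg, eh, fh, fi, gi, hi, hj, ij
  2-simplices (20): abf, abj, ade, adf, aeh, ahj, bce, bcj, beh, bfh, cdf, cdj, ceg, cfi, cgi, deg, dgi, dij, fhi, hij

giving chain groups C_0 ≅ Z^10, C_1 ≅ Z^30, C_2 ≅ Z^20.

The boundary map ∂_1: C_1 → C_0 is given by ∂[p,q] = [q] − [p]. For instance
  ∂ce = e − c.
As a 10×30 matrix over Z this has rank 9, with invariant factors (1,1,1,1,1,1,1,1,1).

Boundary ∂_2: C_2 → C_1 acts by ∂[p,q,r] = [q,r] − [p,r] + [p,q]. For instance
  ∂bce = ce − be + bc,
  ∂dij = ij − dj + di.
The resulting 30×20 matrix has rank 20, and its Smith normal form has invariant factors (1,1,1,1,1,1,1,1,1,1,1,1,1,1,1,1,1,1,1,2).

From H_k ≅ ker(∂_k) / im(∂_{k+1}) we obtain:

  H_0: rank C_0 − rank ∂_1 = 10 − 9 = 1, and the invariant factors of ∂_1 are all 1, so H_0 = Z.
  H_1: rank ker ∂_1 − rank ∂_2 = (30 − 9) − 20 = 1, and ∂_2 has invariant factor 2 > 1, so H_1 = Z ⊕ Z_2.
  H_2: rank ker ∂_2 − rank ∂_3 = (20 − 20) − 0 = 0, and there is no ∂_3, so H_2 = 0.

As a check, the Euler characteristic is 10 − 30 + 20 = 0, which agrees with 1 − 1 + 0 = 0.

Hence the Betti numbers are b_0 = 1, b_1 = 1, b_2 = 0.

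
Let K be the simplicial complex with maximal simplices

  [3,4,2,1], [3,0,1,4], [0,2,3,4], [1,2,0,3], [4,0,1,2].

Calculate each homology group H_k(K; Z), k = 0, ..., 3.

H_0 = Z,  H_1 = 0,  H_2 = 0,  H_3 = Z.

Fix the vertex order 0 < 1 < 2 < 3 < 4 and write every simplex with vertices in increasing order. Then dim K = 3 and the simplices of K are:

  0-simplices (5): [0], [1], [2], [3], [4]
  1-simplices (10): [0,1], [0,2], [0,3], [0,4], [1,2], [1,3], [1,4], [2,3], [2,4], [3,4]
  2-simplices (10): [0,1,2], [0,1,3], [0,1,4], [0,2,3], [0,2,4], [0,3,4], [1,2,3], [1,2,4], [1,3,4], [2,3,4]
  3-simplices (5): [0,1,2,3], [0,1,2,4], [0,1,3,4], [0,2,3,4], [1,2,3,4]

Hence C_0 ≅ Z^5, C_1 ≅ Z^10, C_2 ≅ Z^10, C_3 ≅ Z^5.

Boundary ∂_1: C_1 → C_0 is given by ∂[p,q] = [q] − [p]. For instance
  ∂[0,3] = [3] − [0].
As a 5×10 matrix over Z this has rank 4, with invariant factors (1,1,1,1).

∂_2: C_2 → C_1 maps a triangle to the signed sum of its edges. For instance
  ∂[1,2,3] = [2,3] − [1,3] + [1,2],
  ∂[0,2,4] = [2,4] − [0,4] + [0,2].
The 10×10 boundary matrix has rank 6 and Smith normal form diag(1,1,1,1,1,1).

The boundary map ∂_3: C_3 → C_2 sends each 3-simplex σ to the alternating sum Σ_i (−1)^i (σ with its i-th vertex removed). For instance
  ∂[0,1,2,4] = [1,2,4] − [0,2,4] + [0,1,4] − [0,1,2],
  ∂[0,1,3,4] = [1,3,4] − [0,3,4] + [0,1,4] − [0,1,3].
The 10×5 boundary matrix has rank 4 and Smith normal form diag(1,1,1,1).

From H_k ≅ ker(∂_k) / im(∂_{k+1}) we obtain:

  H_0: rank C_0 − rank ∂_1 = 5 − 4 = 1, and the invariant factors of ∂_1 are all 1, so H_0 ≅ Z.
  H_1: rank ker ∂_1 − rank ∂_2 = (10 − 4) − 6 = 0, and the invariant factors of ∂_2 are all 1, so H_1 ≅ 0.
  H_2: rank ker ∂_2 − rank ∂_3 = (10 − 6) − 4 = 0, and the invariant factors of ∂_3 are all 1, so H_2 ≅ 0.
  H_3: rank ker ∂_3 − rank ∂_4 = (5 − 4) − 0 = 1, and there is no ∂_4, so H_3 ≅ Z.

As a check, the Euler characteristic is 5 − 10 + 10 − 5 = 0, which agrees with 1 − 0 + 0 − 1 = 0.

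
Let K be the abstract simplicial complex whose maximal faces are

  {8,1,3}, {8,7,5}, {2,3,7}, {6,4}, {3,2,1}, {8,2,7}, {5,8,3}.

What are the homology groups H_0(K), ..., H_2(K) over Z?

H_0 ≅ Z^2,  H_1 ≅ Z,  H_2 = 0.

We work with the vertex ordering 1 < 2 < 3 < 4 < 5 < 6 < 7 < 8. The simplices of K, each written with vertices in increasing order, are:

  0-simplices (8): [1], [2], [3], [4], [5], [6], [7], [8]
  1-simplices (13): [1,2], [1,3], [1,8], [2,3], [2,7], [2,8], [3,5], [3,7], [3,8], [4,6], [5,7], [5,8], [7,8]
  2-simplices (6): [1,2,3], [1,3,8], [2,3,7], [2,7,8], [3,5,8], [5,7,8]

so the chain groups are C_0 ≅ Z^8, C_1 ≅ Z^13, C_2 ≅ Z^6.

The boundary map ∂_1: C_1 → C_0 maps an edge to its endpoints' difference, ∂[p,q] = q − p.
The resulting 8×13 matrix has rank 6, and its Smith normal form has invariant factors (1,1,1,1,1,1).

Boundary ∂_2: C_2 → C_1 sends each 2-simplex [p,q,r] to [q,r] − [p,r] + [p,q]. For instance
  ∂[3,5,8] = [5,8] − [3,8] + [3,5],
  ∂[2,3,7] = [3,7] − [2,7] + [2,3].
The 13×6 boundary matrix has rank 6 and Smith normal form diag(1,1,1,1,1,1).

Reading off H_k = ker ∂_k / im ∂_{k+1}:

  H_0: rank C_0 − rank ∂_1 = 8 − 6 = 2, and the invariant factors of ∂_1 are all 1, so H_0 ≅ Z^2.
  H_1: rank ker ∂_1 − rank ∂_2 = (13 − 6) − 6 = 1, and the invariant factors of ∂_2 are all 1, so H_1 ≅ Z.
  H_2: rank ker ∂_2 − rank ∂_3 = (6 − 6) − 0 = 0, and there is no ∂_3, so H_2 ≅ 0.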